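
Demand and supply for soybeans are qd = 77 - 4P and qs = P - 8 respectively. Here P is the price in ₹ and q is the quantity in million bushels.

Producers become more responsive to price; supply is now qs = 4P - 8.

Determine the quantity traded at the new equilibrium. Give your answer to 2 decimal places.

34.50

Original equilibrium: 77 - 4P = P - 8 gives 85 = 5P, so P = 17 and q = 9.
After the shift, demand is qd = 77 - 4P and supply is qs = 4P - 8.
Clearing the new market: 77 - 4P = 4P - 8, so P = 10.625 and q = 34.5.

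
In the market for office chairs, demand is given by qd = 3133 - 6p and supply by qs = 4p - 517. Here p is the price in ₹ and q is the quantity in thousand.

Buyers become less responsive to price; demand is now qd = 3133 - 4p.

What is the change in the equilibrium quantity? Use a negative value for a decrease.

Before the shock: 3133 - 6p = 4p - 517 ⇒ 3650 = 10p ⇒ p = 365, q = 943.
With the change applied: demand qd = 3133 - 4p, supply qs = 4p - 517.
Equate the new curves: 3133 - 4p = 4p - 517, giving 3650 = 8p, p = 456.25, q = 1308.
Δq = 1308 − 943 = +365.

+365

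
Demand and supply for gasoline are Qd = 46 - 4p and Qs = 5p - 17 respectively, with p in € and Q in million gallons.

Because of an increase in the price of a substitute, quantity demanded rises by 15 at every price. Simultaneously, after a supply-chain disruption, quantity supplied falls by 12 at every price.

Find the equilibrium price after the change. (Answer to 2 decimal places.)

Before the shock: 46 - 4p = 5p - 17 ⇒ 63 = 9p ⇒ p = 7, Q = 18.
After the shift, demand is Qd = 61 - 4p and supply is Qs = 5p - 29.
New equilibrium: 61 - 4p = 5p - 29 ⇒ 90 = 9p ⇒ p = 10, Q = 21.

10.00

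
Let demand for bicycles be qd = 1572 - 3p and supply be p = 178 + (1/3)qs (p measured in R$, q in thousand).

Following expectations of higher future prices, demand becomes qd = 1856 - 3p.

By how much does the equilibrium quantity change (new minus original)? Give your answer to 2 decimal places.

Before the shock: 1572 - 3p = 3p - 534 ⇒ 2106 = 6p ⇒ p = 351, q = 519.
The new curves are qd = 1856 - 3p (demand) and qs = 3p - 534 (supply).
Setting them equal: 1856 - 3p = 3p - 534 → 2390 = 6p, so p = 1195/3 ≈ 398.3333 and q = 661.
Δq = 661 − 519 = +142.00.

+142.00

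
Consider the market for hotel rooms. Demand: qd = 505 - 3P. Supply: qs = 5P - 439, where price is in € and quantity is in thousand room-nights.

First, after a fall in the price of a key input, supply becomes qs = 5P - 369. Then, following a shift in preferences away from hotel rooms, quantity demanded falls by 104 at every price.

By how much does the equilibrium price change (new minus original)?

-21.75

Original equilibrium: 505 - 3P = 5P - 439 gives 944 = 8P, so P = 118 and q = 151.
With the change applied: demand qd = 401 - 3P, supply qs = 5P - 369.
Equate the new curves: 401 - 3P = 5P - 369, giving 770 = 8P, P = 96.25, q = 112.25.
ΔP = 96.25 − 118 = -21.75.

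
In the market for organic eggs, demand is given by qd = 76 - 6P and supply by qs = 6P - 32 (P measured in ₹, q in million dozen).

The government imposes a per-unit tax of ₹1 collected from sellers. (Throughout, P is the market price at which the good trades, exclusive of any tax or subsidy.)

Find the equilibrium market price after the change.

9.5

Original equilibrium: 76 - 6P = 6P - 32 gives 108 = 12P, so P = 9 and q = 22.
Since sellers keep the price net of the tax, the effective supply curve becomes qs = 6P - 38.
Equate the new curves: 76 - 6P = 6P - 38, giving 114 = 12P, P = 9.5, q = 19.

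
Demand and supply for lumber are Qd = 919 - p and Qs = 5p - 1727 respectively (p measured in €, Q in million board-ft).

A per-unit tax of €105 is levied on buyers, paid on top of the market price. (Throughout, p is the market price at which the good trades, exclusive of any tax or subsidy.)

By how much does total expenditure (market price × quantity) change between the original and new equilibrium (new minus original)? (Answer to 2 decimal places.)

-45421.25

Original equilibrium: 919 - p = 5p - 1727 gives 2646 = 6p, so p = 441 and Q = 478.
Since buyers pay the price plus the tax, the effective demand curve becomes Qd = 814 - p.
New equilibrium: 814 - p = 5p - 1727 ⇒ 2541 = 6p ⇒ p = 423.5, Q = 390.5.
Expenditure moves from 441×478 = 210798 to 423.5×390.5 = 165376.75; change = -45421.25.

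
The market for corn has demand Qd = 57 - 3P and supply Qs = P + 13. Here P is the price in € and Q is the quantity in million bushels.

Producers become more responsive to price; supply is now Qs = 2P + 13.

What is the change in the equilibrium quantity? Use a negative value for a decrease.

+6.6

Solve the original market: 57 - 3P = P + 13, hence P = 11 and Q = 24.
After the shift, demand is Qd = 57 - 3P and supply is Qs = 2P + 13.
New equilibrium: 57 - 3P = 2P + 13 ⇒ 44 = 5P ⇒ P = 8.8, Q = 30.6.
ΔQ = 30.6 − 24 = +6.6.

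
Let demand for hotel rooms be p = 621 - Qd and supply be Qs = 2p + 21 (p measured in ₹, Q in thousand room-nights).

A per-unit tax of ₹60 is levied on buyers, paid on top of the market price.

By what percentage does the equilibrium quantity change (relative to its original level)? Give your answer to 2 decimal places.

-9.50

Initially, 621 - p = 2p + 21, so 600 = 3p and p = 200, Q = 421.
Since buyers pay the price plus the tax, the effective demand curve becomes Qd = 561 - p.
New equilibrium: 561 - p = 2p + 21 ⇒ 540 = 3p ⇒ p = 180, Q = 381.
%ΔQ = (381 − 421) / 421 × 100 = -9.50%.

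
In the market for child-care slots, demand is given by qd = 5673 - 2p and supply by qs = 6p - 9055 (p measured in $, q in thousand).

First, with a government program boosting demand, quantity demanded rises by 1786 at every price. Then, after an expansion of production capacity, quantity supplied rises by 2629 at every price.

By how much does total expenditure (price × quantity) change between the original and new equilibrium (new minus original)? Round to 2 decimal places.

+3255807.59

Solve the original market: 5673 - 2p = 6p - 9055, hence p = 1841 and q = 1991.
After the shift, demand is qd = 7459 - 2p and supply is qs = 6p - 6426.
New equilibrium: 7459 - 2p = 6p - 6426 ⇒ 13885 = 8p ⇒ p = 1735.625, q = 3987.75.
Expenditure moves from 1841×1991 = 3665431 to 1735.625×3987.75 = 6921238.59375; change = +3255807.59.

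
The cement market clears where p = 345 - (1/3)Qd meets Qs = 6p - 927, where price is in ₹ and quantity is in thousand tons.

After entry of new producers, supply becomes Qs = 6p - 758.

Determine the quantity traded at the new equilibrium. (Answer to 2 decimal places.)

437.33

Solve the original market: 1035 - 3p = 6p - 927, hence p = 218 and Q = 381.
The new curves are Qd = 1035 - 3p (demand) and Qs = 6p - 758 (supply).
Equate the new curves: 1035 - 3p = 6p - 758, giving 1793 = 9p, p = 1793/9 ≈ 199.2222, Q = 1312/3 ≈ 437.3333.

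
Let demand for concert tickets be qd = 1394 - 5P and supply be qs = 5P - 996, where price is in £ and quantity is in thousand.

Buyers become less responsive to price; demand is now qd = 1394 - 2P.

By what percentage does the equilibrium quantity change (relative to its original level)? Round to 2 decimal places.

+257.36

Initially, 1394 - 5P = 5P - 996, so 2390 = 10P and P = 239, q = 199.
With the change applied: demand qd = 1394 - 2P, supply qs = 5P - 996.
Equate the new curves: 1394 - 2P = 5P - 996, giving 2390 = 7P, P = 2390/7 ≈ 341.4286, q = 4978/7 ≈ 711.1429.
%Δq = (711.1429 − 199) / 199 × 100 = +257.36%.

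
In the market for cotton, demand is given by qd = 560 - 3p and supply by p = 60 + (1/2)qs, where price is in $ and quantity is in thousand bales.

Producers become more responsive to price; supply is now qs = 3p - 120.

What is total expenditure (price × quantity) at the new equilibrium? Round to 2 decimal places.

24933.33

Solve the original market: 560 - 3p = 2p - 120, hence p = 136 and q = 152.
With the change applied: demand qd = 560 - 3p, supply qs = 3p - 120.
New equilibrium: 560 - 3p = 3p - 120 ⇒ 680 = 6p ⇒ p = 340/3 ≈ 113.3333, q = 220.
New expenditure = 113.3333 × 220 = 24933.33.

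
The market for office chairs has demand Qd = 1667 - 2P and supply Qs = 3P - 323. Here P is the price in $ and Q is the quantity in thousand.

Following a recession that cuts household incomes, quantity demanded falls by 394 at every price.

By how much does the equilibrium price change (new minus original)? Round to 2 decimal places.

-78.80

Before the shock: 1667 - 2P = 3P - 323 ⇒ 1990 = 5P ⇒ P = 398, Q = 871.
After the shift, demand is Qd = 1273 - 2P and supply is Qs = 3P - 323.
New equilibrium: 1273 - 2P = 3P - 323 ⇒ 1596 = 5P ⇒ P = 319.2, Q = 634.6.
ΔP = 319.2 − 398 = -78.80.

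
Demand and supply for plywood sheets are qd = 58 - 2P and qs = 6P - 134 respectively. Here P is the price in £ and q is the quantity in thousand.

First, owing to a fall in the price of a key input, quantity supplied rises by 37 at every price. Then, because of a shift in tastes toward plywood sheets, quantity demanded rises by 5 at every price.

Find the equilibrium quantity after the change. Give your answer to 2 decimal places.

23.00

Before the shock: 58 - 2P = 6P - 134 ⇒ 192 = 8P ⇒ P = 24, q = 10.
With the change applied: demand qd = 63 - 2P, supply qs = 6P - 97.
Equate the new curves: 63 - 2P = 6P - 97, giving 160 = 8P, P = 20, q = 23.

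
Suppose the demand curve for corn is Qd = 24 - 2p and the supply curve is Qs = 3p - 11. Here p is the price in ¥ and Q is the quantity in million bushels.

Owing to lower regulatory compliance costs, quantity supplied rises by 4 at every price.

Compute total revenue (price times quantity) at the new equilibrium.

71.92

Before the shock: 24 - 2p = 3p - 11 ⇒ 35 = 5p ⇒ p = 7, Q = 10.
After the shift, demand is Qd = 24 - 2p and supply is Qs = 3p - 7.
Equate the new curves: 24 - 2p = 3p - 7, giving 31 = 5p, p = 6.2, Q = 11.6.
New expenditure = 6.2 × 11.6 = 71.92.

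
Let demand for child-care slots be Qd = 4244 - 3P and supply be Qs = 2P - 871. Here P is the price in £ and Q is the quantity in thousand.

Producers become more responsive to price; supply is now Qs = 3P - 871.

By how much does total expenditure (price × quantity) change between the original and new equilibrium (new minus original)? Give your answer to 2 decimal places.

+235716.25

Before the shock: 4244 - 3P = 2P - 871 ⇒ 5115 = 5P ⇒ P = 1023, Q = 1175.
The new curves are Qd = 4244 - 3P (demand) and Qs = 3P - 871 (supply).
Clearing the new market: 4244 - 3P = 3P - 871, so P = 852.5 and Q = 1686.5.
Expenditure moves from 1023×1175 = 1202025 to 852.5×1686.5 = 1437741.25; change = +235716.25.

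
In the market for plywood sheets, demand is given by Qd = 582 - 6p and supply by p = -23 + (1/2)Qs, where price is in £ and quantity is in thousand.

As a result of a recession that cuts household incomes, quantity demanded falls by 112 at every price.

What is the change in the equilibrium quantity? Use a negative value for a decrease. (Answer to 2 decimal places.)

-28.00

Initially, 582 - 6p = 2p + 46, so 536 = 8p and p = 67, Q = 180.
After the shift, demand is Qd = 470 - 6p and supply is Qs = 2p + 46.
Equate the new curves: 470 - 6p = 2p + 46, giving 424 = 8p, p = 53, Q = 152.
ΔQ = 152 − 180 = -28.00.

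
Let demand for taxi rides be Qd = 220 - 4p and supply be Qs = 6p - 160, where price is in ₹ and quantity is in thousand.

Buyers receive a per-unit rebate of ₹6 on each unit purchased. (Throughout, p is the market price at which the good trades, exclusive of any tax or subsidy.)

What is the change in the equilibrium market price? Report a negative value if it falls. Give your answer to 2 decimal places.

+2.40

Initially, 220 - 4p = 6p - 160, so 380 = 10p and p = 38, Q = 68.
Since buyers' out-of-pocket price is the market price minus the rebate, the effective demand curve becomes Qd = 244 - 4p.
Equate the new curves: 244 - 4p = 6p - 160, giving 404 = 10p, p = 40.4, Q = 82.4.
Δp = 40.4 − 38 = +2.40.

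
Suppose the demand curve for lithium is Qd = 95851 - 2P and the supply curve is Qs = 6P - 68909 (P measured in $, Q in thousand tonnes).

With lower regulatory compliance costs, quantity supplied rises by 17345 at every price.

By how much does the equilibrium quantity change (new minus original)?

Original equilibrium: 95851 - 2P = 6P - 68909 gives 164760 = 8P, so P = 20595 and Q = 54661.
The shock moves the curves to Qd = 95851 - 2P and Qs = 6P - 51564.
Clearing the new market: 95851 - 2P = 6P - 51564, so P = 18426.875 and Q = 58997.25.
ΔQ = 58997.25 − 54661 = +4336.25.

+4336.25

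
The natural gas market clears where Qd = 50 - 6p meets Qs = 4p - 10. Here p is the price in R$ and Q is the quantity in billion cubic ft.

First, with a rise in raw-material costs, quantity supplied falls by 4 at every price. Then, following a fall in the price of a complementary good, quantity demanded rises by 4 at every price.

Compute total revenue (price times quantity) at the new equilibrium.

89.76

Before the shock: 50 - 6p = 4p - 10 ⇒ 60 = 10p ⇒ p = 6, Q = 14.
With the change applied: demand Qd = 54 - 6p, supply Qs = 4p - 14.
Equate the new curves: 54 - 6p = 4p - 14, giving 68 = 10p, p = 6.8, Q = 13.2.
New expenditure = 6.8 × 13.2 = 89.76.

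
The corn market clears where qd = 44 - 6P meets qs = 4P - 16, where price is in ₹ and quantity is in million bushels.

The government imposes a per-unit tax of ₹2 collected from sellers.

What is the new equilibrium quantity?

3.2

Solve the original market: 44 - 6P = 4P - 16, hence P = 6 and q = 8.
Since sellers keep the price net of the tax, the effective supply curve becomes qs = 4P - 24.
Equate the new curves: 44 - 6P = 4P - 24, giving 68 = 10P, P = 6.8, q = 3.2.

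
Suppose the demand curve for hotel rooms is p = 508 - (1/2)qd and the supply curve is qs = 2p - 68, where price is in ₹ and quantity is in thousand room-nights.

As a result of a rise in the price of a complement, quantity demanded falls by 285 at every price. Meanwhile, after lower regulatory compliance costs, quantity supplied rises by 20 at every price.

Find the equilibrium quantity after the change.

Initially, 1016 - 2p = 2p - 68, so 1084 = 4p and p = 271, q = 474.
After the shift, demand is qd = 731 - 2p and supply is qs = 2p - 48.
Setting them equal: 731 - 2p = 2p - 48 → 779 = 4p, so p = 194.75 and q = 341.5.

341.5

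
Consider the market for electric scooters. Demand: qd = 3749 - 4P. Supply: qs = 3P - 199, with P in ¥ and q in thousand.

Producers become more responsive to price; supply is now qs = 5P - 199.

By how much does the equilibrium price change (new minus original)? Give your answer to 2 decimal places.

Original equilibrium: 3749 - 4P = 3P - 199 gives 3948 = 7P, so P = 564 and q = 1493.
The shock moves the curves to qd = 3749 - 4P and qs = 5P - 199.
Setting them equal: 3749 - 4P = 5P - 199 → 3948 = 9P, so P = 1316/3 ≈ 438.6667 and q = 5983/3 ≈ 1994.3333.
ΔP = 438.6667 − 564 = -125.33.

-125.33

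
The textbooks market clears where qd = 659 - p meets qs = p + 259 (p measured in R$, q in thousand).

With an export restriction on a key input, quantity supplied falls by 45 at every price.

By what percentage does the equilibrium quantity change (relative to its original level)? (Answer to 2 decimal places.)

-4.90

Before the shock: 659 - p = p + 259 ⇒ 400 = 2p ⇒ p = 200, q = 459.
After the shift, demand is qd = 659 - p and supply is qs = p + 214.
Clearing the new market: 659 - p = p + 214, so p = 222.5 and q = 436.5.
%Δq = (436.5 − 459) / 459 × 100 = -4.90%.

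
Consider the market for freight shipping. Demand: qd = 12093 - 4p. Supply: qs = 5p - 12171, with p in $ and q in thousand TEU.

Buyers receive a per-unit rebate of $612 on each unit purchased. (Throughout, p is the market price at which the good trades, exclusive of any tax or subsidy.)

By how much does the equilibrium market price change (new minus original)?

Before the shock: 12093 - 4p = 5p - 12171 ⇒ 24264 = 9p ⇒ p = 2696, q = 1309.
Since buyers' out-of-pocket price is the market price minus the rebate, the effective demand curve becomes qd = 14541 - 4p.
Equate the new curves: 14541 - 4p = 5p - 12171, giving 26712 = 9p, p = 2968, q = 2669.
Δp = 2968 − 2696 = +272.

+272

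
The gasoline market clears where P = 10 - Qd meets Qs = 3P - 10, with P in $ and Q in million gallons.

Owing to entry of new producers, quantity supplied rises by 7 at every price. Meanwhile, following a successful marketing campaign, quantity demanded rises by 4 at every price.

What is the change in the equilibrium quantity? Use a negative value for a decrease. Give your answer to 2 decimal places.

+4.75

Initially, 10 - P = 3P - 10, so 20 = 4P and P = 5, Q = 5.
The shock moves the curves to Qd = 14 - P and Qs = 3P - 3.
Equate the new curves: 14 - P = 3P - 3, giving 17 = 4P, P = 4.25, Q = 9.75.
ΔQ = 9.75 − 5 = +4.75.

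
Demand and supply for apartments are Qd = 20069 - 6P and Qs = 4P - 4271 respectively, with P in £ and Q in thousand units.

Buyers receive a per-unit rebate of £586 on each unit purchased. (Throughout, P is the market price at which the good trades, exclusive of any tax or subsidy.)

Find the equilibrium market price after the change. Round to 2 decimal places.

2785.60

Initially, 20069 - 6P = 4P - 4271, so 24340 = 10P and P = 2434, Q = 5465.
Since buyers' out-of-pocket price is the market price minus the rebate, the effective demand curve becomes Qd = 23585 - 6P.
Clearing the new market: 23585 - 6P = 4P - 4271, so P = 2785.6 and Q = 6871.4.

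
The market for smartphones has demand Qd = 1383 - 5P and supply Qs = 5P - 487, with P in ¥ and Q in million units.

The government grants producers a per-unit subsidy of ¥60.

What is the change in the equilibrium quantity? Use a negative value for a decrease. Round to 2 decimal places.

Original equilibrium: 1383 - 5P = 5P - 487 gives 1870 = 10P, so P = 187 and Q = 448.
Since sellers receive the price plus the subsidy, the effective supply curve becomes Qs = 5P - 187.
Equate the new curves: 1383 - 5P = 5P - 187, giving 1570 = 10P, P = 157, Q = 598.
ΔQ = 598 − 448 = +150.00.

+150.00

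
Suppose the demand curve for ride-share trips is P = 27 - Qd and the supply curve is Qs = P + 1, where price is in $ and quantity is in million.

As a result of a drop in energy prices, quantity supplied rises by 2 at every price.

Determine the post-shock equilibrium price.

12

Before the shock: 27 - P = P + 1 ⇒ 26 = 2P ⇒ P = 13, Q = 14.
After the shift, demand is Qd = 27 - P and supply is Qs = P + 3.
Equate the new curves: 27 - P = P + 3, giving 24 = 2P, P = 12, Q = 15.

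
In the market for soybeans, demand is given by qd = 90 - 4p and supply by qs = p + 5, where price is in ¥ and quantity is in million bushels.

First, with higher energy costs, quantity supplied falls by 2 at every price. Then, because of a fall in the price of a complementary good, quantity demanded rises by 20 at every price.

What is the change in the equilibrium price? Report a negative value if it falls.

Before the shock: 90 - 4p = p + 5 ⇒ 85 = 5p ⇒ p = 17, q = 22.
After the shift, demand is qd = 110 - 4p and supply is qs = p + 3.
Clearing the new market: 110 - 4p = p + 3, so p = 21.4 and q = 24.4.
Δp = 21.4 − 17 = +4.4.

+4.4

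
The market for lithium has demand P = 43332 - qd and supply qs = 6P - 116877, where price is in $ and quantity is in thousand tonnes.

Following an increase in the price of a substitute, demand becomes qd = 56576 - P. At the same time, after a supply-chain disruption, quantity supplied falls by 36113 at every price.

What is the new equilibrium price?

29938

Initially, 43332 - P = 6P - 116877, so 160209 = 7P and P = 22887, q = 20445.
After the shift, demand is qd = 56576 - P and supply is qs = 6P - 152990.
Equate the new curves: 56576 - P = 6P - 152990, giving 209566 = 7P, P = 29938, q = 26638.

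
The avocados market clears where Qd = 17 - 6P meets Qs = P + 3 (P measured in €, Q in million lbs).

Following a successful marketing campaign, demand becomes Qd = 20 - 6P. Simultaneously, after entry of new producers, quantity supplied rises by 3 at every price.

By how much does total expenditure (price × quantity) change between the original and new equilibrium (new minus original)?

Initially, 17 - 6P = P + 3, so 14 = 7P and P = 2, Q = 5.
After the shift, demand is Qd = 20 - 6P and supply is Qs = P + 6.
Setting them equal: 20 - 6P = P + 6 → 14 = 7P, so P = 2 and Q = 8.
Expenditure moves from 2×5 = 10 to 2×8 = 16; change = +6.

+6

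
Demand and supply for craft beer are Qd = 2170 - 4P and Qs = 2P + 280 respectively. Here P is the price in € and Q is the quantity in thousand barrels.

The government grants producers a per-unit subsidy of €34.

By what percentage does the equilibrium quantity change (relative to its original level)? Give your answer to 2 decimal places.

+4.98

Solve the original market: 2170 - 4P = 2P + 280, hence P = 315 and Q = 910.
Since sellers receive the price plus the subsidy, the effective supply curve becomes Qs = 2P + 348.
New equilibrium: 2170 - 4P = 2P + 348 ⇒ 1822 = 6P ⇒ P = 911/3 ≈ 303.6667, Q = 2866/3 ≈ 955.3333.
%ΔQ = (955.3333 − 910) / 910 × 100 = +4.98%.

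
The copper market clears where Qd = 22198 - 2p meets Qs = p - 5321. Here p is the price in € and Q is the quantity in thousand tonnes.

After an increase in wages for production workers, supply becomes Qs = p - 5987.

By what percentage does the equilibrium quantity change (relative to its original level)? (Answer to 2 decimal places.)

Before the shock: 22198 - 2p = p - 5321 ⇒ 27519 = 3p ⇒ p = 9173, Q = 3852.
With the change applied: demand Qd = 22198 - 2p, supply Qs = p - 5987.
New equilibrium: 22198 - 2p = p - 5987 ⇒ 28185 = 3p ⇒ p = 9395, Q = 3408.
%ΔQ = (3408 − 3852) / 3852 × 100 = -11.53%.

-11.53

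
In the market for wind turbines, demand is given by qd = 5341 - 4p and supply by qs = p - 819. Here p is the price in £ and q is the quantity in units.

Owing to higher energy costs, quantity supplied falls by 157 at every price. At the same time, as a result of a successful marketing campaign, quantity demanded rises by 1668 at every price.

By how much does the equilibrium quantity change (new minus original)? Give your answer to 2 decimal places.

Before the shock: 5341 - 4p = p - 819 ⇒ 6160 = 5p ⇒ p = 1232, q = 413.
The shock moves the curves to qd = 7009 - 4p and qs = p - 976.
New equilibrium: 7009 - 4p = p - 976 ⇒ 7985 = 5p ⇒ p = 1597, q = 621.
Δq = 621 − 413 = +208.00.

+208.00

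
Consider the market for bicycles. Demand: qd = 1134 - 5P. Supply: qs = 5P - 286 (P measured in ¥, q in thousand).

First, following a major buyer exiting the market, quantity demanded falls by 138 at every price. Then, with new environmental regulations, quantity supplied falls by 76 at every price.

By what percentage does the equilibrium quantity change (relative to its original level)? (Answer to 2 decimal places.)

Solve the original market: 1134 - 5P = 5P - 286, hence P = 142 and q = 424.
With the change applied: demand qd = 996 - 5P, supply qs = 5P - 362.
Setting them equal: 996 - 5P = 5P - 362 → 1358 = 10P, so P = 135.8 and q = 317.
%Δq = (317 − 424) / 424 × 100 = -25.24%.

-25.24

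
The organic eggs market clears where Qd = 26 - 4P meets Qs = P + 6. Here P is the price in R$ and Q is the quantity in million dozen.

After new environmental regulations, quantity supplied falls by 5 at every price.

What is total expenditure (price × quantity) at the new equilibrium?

30

Solve the original market: 26 - 4P = P + 6, hence P = 4 and Q = 10.
The new curves are Qd = 26 - 4P (demand) and Qs = P + 1 (supply).
Equate the new curves: 26 - 4P = P + 1, giving 25 = 5P, P = 5, Q = 6.
New expenditure = 5 × 6 = 30.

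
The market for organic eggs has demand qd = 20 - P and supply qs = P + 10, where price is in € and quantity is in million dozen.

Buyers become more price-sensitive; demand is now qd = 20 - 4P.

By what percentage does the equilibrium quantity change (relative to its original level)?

-20

Before the shock: 20 - P = P + 10 ⇒ 10 = 2P ⇒ P = 5, q = 15.
The shock moves the curves to qd = 20 - 4P and qs = P + 10.
Setting them equal: 20 - 4P = P + 10 → 10 = 5P, so P = 2 and q = 12.
%Δq = (12 − 15) / 15 × 100 = -20%.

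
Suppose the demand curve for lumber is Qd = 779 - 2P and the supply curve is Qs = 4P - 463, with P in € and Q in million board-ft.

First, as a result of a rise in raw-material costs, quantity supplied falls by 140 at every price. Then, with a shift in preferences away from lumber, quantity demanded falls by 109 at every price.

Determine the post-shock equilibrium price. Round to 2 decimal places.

Initially, 779 - 2P = 4P - 463, so 1242 = 6P and P = 207, Q = 365.
The new curves are Qd = 670 - 2P (demand) and Qs = 4P - 603 (supply).
Clearing the new market: 670 - 2P = 4P - 603, so P = 1273/6 ≈ 212.1667 and Q = 737/3 ≈ 245.6667.

212.17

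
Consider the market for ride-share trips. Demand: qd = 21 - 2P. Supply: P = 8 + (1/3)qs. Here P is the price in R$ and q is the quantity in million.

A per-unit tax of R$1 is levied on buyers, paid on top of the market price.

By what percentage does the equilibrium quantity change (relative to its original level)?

-40

Original equilibrium: 21 - 2P = 3P - 24 gives 45 = 5P, so P = 9 and q = 3.
Since buyers pay the price plus the tax, the effective demand curve becomes qd = 19 - 2P.
Setting them equal: 19 - 2P = 3P - 24 → 43 = 5P, so P = 8.6 and q = 1.8.
%Δq = (1.8 − 3) / 3 × 100 = -40%.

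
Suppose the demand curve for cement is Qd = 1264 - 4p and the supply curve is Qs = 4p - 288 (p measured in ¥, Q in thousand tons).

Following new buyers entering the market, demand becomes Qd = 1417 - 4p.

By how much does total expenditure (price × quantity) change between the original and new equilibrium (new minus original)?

Solve the original market: 1264 - 4p = 4p - 288, hence p = 194 and Q = 488.
The new curves are Qd = 1417 - 4p (demand) and Qs = 4p - 288 (supply).
Setting them equal: 1417 - 4p = 4p - 288 → 1705 = 8p, so p = 213.125 and Q = 564.5.
Expenditure moves from 194×488 = 94672 to 213.125×564.5 = 120309.0625; change = +25637.0625.

+25637.0625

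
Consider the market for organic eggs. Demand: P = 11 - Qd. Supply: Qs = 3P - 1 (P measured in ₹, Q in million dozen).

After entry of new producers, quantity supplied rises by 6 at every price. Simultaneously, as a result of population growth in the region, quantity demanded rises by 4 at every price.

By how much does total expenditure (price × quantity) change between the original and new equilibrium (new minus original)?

Original equilibrium: 11 - P = 3P - 1 gives 12 = 4P, so P = 3 and Q = 8.
With the change applied: demand Qd = 15 - P, supply Qs = 3P + 5.
Setting them equal: 15 - P = 3P + 5 → 10 = 4P, so P = 2.5 and Q = 12.5.
Expenditure moves from 3×8 = 24 to 2.5×12.5 = 31.25; change = +7.25.

+7.25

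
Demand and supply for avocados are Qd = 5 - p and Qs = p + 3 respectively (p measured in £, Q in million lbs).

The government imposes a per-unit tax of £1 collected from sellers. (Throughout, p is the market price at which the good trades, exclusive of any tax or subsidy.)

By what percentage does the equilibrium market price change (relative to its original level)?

Before the shock: 5 - p = p + 3 ⇒ 2 = 2p ⇒ p = 1, Q = 4.
Since sellers keep the price net of the tax, the effective supply curve becomes Qs = p + 2.
Clearing the new market: 5 - p = p + 2, so p = 1.5 and Q = 3.5.
%Δp = (1.5 − 1) / 1 × 100 = +50%.

+50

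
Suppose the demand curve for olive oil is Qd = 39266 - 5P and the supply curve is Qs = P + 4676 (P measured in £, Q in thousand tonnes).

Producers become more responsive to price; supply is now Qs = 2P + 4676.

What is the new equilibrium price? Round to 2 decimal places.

Initially, 39266 - 5P = P + 4676, so 34590 = 6P and P = 5765, Q = 10441.
After the shift, demand is Qd = 39266 - 5P and supply is Qs = 2P + 4676.
Setting them equal: 39266 - 5P = 2P + 4676 → 34590 = 7P, so P = 34590/7 ≈ 4941.4286 and Q = 101912/7 ≈ 14558.8571.

4941.43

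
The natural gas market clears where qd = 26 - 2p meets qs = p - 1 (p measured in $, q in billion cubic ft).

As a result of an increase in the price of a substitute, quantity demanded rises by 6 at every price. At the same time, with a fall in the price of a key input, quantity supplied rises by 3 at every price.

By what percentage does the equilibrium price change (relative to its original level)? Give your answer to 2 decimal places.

Solve the original market: 26 - 2p = p - 1, hence p = 9 and q = 8.
With the change applied: demand qd = 32 - 2p, supply qs = p + 2.
Clearing the new market: 32 - 2p = p + 2, so p = 10 and q = 12.
%Δp = (10 − 9) / 9 × 100 = +11.11%.

+11.11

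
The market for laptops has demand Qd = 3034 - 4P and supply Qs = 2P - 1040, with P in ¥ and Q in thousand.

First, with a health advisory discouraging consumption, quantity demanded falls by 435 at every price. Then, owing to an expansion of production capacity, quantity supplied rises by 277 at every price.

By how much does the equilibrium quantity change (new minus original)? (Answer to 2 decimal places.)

+39.67

Before the shock: 3034 - 4P = 2P - 1040 ⇒ 4074 = 6P ⇒ P = 679, Q = 318.
The new curves are Qd = 2599 - 4P (demand) and Qs = 2P - 763 (supply).
Clearing the new market: 2599 - 4P = 2P - 763, so P = 1681/3 ≈ 560.3333 and Q = 1073/3 ≈ 357.6667.
ΔQ = 357.6667 − 318 = +39.67.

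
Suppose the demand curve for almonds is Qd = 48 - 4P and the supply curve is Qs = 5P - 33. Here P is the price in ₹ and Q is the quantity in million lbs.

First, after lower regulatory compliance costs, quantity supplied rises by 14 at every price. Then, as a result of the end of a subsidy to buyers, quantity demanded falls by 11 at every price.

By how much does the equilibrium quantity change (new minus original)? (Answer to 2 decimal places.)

Original equilibrium: 48 - 4P = 5P - 33 gives 81 = 9P, so P = 9 and Q = 12.
After the shift, demand is Qd = 37 - 4P and supply is Qs = 5P - 19.
Equate the new curves: 37 - 4P = 5P - 19, giving 56 = 9P, P = 56/9 ≈ 6.2222, Q = 109/9 ≈ 12.1111.
ΔQ = 12.1111 − 12 = +0.11.

+0.11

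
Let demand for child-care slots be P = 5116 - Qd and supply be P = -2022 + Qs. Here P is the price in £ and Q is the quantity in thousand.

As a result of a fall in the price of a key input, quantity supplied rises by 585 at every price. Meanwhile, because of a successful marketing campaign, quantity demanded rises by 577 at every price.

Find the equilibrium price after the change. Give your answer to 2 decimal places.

Initially, 5116 - P = P + 2022, so 3094 = 2P and P = 1547, Q = 3569.
With the change applied: demand Qd = 5693 - P, supply Qs = P + 2607.
New equilibrium: 5693 - P = P + 2607 ⇒ 3086 = 2P ⇒ P = 1543, Q = 4150.

1543.00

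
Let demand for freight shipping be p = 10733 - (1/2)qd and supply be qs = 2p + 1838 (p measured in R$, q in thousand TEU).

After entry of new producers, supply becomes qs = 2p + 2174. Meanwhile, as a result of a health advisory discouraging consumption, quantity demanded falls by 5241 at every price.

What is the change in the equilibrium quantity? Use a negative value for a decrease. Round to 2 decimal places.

Solve the original market: 21466 - 2p = 2p + 1838, hence p = 4907 and q = 11652.
With the change applied: demand qd = 16225 - 2p, supply qs = 2p + 2174.
Clearing the new market: 16225 - 2p = 2p + 2174, so p = 3512.75 and q = 9199.5.
Δq = 9199.5 − 11652 = -2452.50.

-2452.50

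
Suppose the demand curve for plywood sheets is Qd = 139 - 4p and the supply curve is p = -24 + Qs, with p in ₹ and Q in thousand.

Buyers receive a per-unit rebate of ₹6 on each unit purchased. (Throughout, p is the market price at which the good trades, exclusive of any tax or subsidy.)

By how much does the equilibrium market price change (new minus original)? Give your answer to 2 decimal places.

+4.80

Original equilibrium: 139 - 4p = p + 24 gives 115 = 5p, so p = 23 and Q = 47.
Since buyers' out-of-pocket price is the market price minus the rebate, the effective demand curve becomes Qd = 163 - 4p.
Equate the new curves: 163 - 4p = p + 24, giving 139 = 5p, p = 27.8, Q = 51.8.
Δp = 27.8 − 23 = +4.80.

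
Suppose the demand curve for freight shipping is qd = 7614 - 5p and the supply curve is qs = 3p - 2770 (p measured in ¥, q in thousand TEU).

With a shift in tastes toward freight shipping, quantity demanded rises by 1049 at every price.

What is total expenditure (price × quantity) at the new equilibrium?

2168518.546875

Before the shock: 7614 - 5p = 3p - 2770 ⇒ 10384 = 8p ⇒ p = 1298, q = 1124.
After the shift, demand is qd = 8663 - 5p and supply is qs = 3p - 2770.
Clearing the new market: 8663 - 5p = 3p - 2770, so p = 1429.125 and q = 1517.375.
New expenditure = 1429.125 × 1517.375 = 2168518.546875.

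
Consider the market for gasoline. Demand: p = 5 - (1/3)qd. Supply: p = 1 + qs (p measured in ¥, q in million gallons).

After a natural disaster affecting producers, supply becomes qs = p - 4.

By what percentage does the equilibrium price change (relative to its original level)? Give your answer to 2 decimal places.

+18.75

Initially, 15 - 3p = p - 1, so 16 = 4p and p = 4, q = 3.
The new curves are qd = 15 - 3p (demand) and qs = p - 4 (supply).
Clearing the new market: 15 - 3p = p - 4, so p = 4.75 and q = 0.75.
%Δp = (4.75 − 4) / 4 × 100 = +18.75%.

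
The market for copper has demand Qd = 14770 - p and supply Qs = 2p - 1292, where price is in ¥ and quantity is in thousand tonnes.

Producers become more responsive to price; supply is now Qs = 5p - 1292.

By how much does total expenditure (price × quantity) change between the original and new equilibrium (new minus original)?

Original equilibrium: 14770 - p = 2p - 1292 gives 16062 = 3p, so p = 5354 and Q = 9416.
The shock moves the curves to Qd = 14770 - p and Qs = 5p - 1292.
Equate the new curves: 14770 - p = 5p - 1292, giving 16062 = 6p, p = 2677, Q = 12093.
Expenditure moves from 5354×9416 = 50413264 to 2677×12093 = 32372961; change = -18040303.

-18040303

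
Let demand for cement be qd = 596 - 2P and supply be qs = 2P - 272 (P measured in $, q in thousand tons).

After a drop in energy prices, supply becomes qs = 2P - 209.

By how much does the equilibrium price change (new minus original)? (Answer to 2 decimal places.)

-15.75

Solve the original market: 596 - 2P = 2P - 272, hence P = 217 and q = 162.
The new curves are qd = 596 - 2P (demand) and qs = 2P - 209 (supply).
Setting them equal: 596 - 2P = 2P - 209 → 805 = 4P, so P = 201.25 and q = 193.5.
ΔP = 201.25 − 217 = -15.75.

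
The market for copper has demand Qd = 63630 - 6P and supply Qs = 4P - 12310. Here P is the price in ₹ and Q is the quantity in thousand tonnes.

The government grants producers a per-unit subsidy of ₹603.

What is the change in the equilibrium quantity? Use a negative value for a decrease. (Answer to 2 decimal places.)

Original equilibrium: 63630 - 6P = 4P - 12310 gives 75940 = 10P, so P = 7594 and Q = 18066.
Since sellers receive the price plus the subsidy, the effective supply curve becomes Qs = 4P - 9898.
Equate the new curves: 63630 - 6P = 4P - 9898, giving 73528 = 10P, P = 7352.8, Q = 19513.2.
ΔQ = 19513.2 − 18066 = +1447.20.

+1447.20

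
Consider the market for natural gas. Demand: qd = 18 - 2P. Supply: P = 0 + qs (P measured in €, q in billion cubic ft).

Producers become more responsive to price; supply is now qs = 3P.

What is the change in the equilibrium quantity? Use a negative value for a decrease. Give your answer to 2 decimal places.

+4.80

Initially, 18 - 2P = P, so 18 = 3P and P = 6, q = 6.
The shock moves the curves to qd = 18 - 2P and qs = 3P.
Clearing the new market: 18 - 2P = 3P, so P = 3.6 and q = 10.8.
Δq = 10.8 − 6 = +4.80.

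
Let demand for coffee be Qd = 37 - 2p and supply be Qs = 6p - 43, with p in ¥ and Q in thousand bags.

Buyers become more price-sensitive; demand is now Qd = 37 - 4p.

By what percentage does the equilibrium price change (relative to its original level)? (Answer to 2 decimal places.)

Solve the original market: 37 - 2p = 6p - 43, hence p = 10 and Q = 17.
After the shift, demand is Qd = 37 - 4p and supply is Qs = 6p - 43.
Clearing the new market: 37 - 4p = 6p - 43, so p = 8 and Q = 5.
%Δp = (8 − 10) / 10 × 100 = -20.00%.

-20.00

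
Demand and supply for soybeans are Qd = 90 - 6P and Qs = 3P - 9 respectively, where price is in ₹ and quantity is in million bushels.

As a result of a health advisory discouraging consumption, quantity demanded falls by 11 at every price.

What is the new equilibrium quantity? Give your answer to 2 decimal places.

20.33

Solve the original market: 90 - 6P = 3P - 9, hence P = 11 and Q = 24.
With the change applied: demand Qd = 79 - 6P, supply Qs = 3P - 9.
Equate the new curves: 79 - 6P = 3P - 9, giving 88 = 9P, P = 88/9 ≈ 9.7778, Q = 61/3 ≈ 20.3333.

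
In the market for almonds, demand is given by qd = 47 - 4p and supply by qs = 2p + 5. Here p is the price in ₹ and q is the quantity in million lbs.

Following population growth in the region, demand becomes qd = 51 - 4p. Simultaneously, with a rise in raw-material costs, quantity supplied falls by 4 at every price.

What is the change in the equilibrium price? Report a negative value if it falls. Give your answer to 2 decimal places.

Initially, 47 - 4p = 2p + 5, so 42 = 6p and p = 7, q = 19.
The new curves are qd = 51 - 4p (demand) and qs = 2p + 1 (supply).
Clearing the new market: 51 - 4p = 2p + 1, so p = 25/3 ≈ 8.3333 and q = 53/3 ≈ 17.6667.
Δp = 8.3333 − 7 = +1.33.

+1.33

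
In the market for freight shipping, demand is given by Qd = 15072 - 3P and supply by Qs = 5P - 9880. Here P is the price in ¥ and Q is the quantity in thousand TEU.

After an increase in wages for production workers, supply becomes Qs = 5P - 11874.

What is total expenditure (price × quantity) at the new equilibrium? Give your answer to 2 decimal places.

Initially, 15072 - 3P = 5P - 9880, so 24952 = 8P and P = 3119, Q = 5715.
The new curves are Qd = 15072 - 3P (demand) and Qs = 5P - 11874 (supply).
Setting them equal: 15072 - 3P = 5P - 11874 → 26946 = 8P, so P = 3368.25 and Q = 4967.25.
New expenditure = 3368.25 × 4967.25 = 16730939.81.

16730939.81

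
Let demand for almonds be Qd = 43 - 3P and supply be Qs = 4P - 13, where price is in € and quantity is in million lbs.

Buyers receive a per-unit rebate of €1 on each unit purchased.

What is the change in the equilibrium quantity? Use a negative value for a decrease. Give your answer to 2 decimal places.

Original equilibrium: 43 - 3P = 4P - 13 gives 56 = 7P, so P = 8 and Q = 19.
Since buyers' out-of-pocket price is the market price minus the rebate, the effective demand curve becomes Qd = 46 - 3P.
Setting them equal: 46 - 3P = 4P - 13 → 59 = 7P, so P = 59/7 ≈ 8.4286 and Q = 145/7 ≈ 20.7143.
ΔQ = 20.7143 − 19 = +1.71.

+1.71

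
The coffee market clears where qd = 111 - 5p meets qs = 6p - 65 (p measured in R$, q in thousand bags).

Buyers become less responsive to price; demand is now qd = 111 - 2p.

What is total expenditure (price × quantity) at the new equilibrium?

Original equilibrium: 111 - 5p = 6p - 65 gives 176 = 11p, so p = 16 and q = 31.
With the change applied: demand qd = 111 - 2p, supply qs = 6p - 65.
Equate the new curves: 111 - 2p = 6p - 65, giving 176 = 8p, p = 22, q = 67.
New expenditure = 22 × 67 = 1474.

1474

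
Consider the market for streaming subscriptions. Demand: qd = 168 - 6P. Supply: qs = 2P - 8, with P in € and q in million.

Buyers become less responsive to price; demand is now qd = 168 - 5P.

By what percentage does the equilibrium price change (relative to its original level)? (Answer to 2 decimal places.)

+14.29

Before the shock: 168 - 6P = 2P - 8 ⇒ 176 = 8P ⇒ P = 22, q = 36.
After the shift, demand is qd = 168 - 5P and supply is qs = 2P - 8.
Setting them equal: 168 - 5P = 2P - 8 → 176 = 7P, so P = 176/7 ≈ 25.1429 and q = 296/7 ≈ 42.2857.
%ΔP = (25.1429 − 22) / 22 × 100 = +14.29%.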